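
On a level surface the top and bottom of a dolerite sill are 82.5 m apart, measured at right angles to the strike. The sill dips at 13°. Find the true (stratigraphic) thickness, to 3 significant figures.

True thickness t = w · sin(dip) = 82.5 × sin 13°
t = 82.5 × 0.2250 = 18.558 m

18.6 m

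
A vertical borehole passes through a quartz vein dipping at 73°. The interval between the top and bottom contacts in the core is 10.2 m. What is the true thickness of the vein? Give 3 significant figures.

True thickness t = h · cos(dip) = 10.2 × cos 73°
t = 10.2 × 0.2924 = 2.982 m

2.98 m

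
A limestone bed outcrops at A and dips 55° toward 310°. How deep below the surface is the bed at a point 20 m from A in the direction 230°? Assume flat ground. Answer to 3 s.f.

The hole lies 80° from the dip direction, so the down-dip offset is 20 × cos 80° = 3.47 m.
Depth = down-dip offset × tan(dip) = 3.47 × tan 55° = 3.47 × 1.4281
Depth = 4.96 m

4.96 m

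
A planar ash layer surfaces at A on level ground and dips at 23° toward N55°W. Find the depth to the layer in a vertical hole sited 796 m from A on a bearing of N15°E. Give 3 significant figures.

The hole lies 70° from the dip direction, so the down-dip offset is 796 × cos 70° = 272.25 m.
Depth = down-dip offset × tan(dip) = 272.25 × tan 23° = 272.25 × 0.4245
Depth = 115.56 m

116 m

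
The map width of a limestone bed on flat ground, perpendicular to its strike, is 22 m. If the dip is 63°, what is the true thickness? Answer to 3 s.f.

True thickness t = w · sin(dip) = 22 × sin 63°
t = 22 × 0.8910 = 19.602 m

19.6 m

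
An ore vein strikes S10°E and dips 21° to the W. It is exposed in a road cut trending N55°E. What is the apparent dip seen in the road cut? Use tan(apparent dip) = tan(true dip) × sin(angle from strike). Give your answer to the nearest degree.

The section lies 65° from the strike.
tan α = tan 21° × sin 65° = 0.3839 × 0.9063 = 0.3479
α = arctan(0.3479) = 19.18°

19°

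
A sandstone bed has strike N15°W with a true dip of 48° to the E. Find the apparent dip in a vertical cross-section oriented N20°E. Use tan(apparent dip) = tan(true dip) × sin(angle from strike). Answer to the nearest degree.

32°

The strike is N15°W and the section trends N20°E; the acute angle between them is β = 35°.
tan α = tan 48° × sin 35° = 1.1106 × 0.5736 = 0.6370
apparent dip = arctan 0.6370 = 32.50°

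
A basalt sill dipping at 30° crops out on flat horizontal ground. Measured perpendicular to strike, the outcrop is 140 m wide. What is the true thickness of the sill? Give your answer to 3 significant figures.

True thickness t = w · sin(dip) = 140 × sin 30°
t = 140 × 0.5000 = 70.000 m

70.0 m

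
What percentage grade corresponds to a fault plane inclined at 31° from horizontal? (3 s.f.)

60.1%

grade % = 100 × tan 31° = 100 × 0.6009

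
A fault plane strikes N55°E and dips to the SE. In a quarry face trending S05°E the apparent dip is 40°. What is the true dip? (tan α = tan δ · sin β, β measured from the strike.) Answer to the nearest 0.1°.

The section is 60° from the strike.
tan δ = tan α / sin β = tan 40° / sin 60° = 0.8391 / 0.8660 = 0.9689
δ = arctan(0.9689) = 44.10°

44.1°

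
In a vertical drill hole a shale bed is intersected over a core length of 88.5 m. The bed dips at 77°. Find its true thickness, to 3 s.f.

True thickness t = h · cos(dip) = 88.5 × cos 77°
t = 88.5 × 0.2250 = 19.908 m

19.9 m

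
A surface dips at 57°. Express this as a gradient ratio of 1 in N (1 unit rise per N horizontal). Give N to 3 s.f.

1 : N means tan θ = 1/N, so N = 1/tan 57° = 1/1.5399

1 in 0.649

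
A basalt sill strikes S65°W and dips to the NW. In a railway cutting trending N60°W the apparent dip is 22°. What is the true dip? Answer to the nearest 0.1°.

26.3°

β = acute angle between strike S65°W and section N60°W = 55°.
tan δ = tan α / sin β = tan 22° / sin 55° = 0.4040 / 0.8192 = 0.4932
δ = arctan(0.4932) = 26.25°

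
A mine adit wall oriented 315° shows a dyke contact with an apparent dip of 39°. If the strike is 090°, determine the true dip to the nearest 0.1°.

The section is 45° from the strike.
tan δ = tan α / sin β = tan 39° / sin 45° = 0.8098 / 0.7071 = 1.1452
true dip = arctan 1.1452 = 48.87°

48.9°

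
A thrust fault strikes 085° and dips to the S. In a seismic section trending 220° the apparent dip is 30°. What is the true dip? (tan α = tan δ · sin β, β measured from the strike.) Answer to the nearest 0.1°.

β = acute angle between strike 085° and section 220° = 45°.
tan(true dip) = tan 30° / sin 45° = 0.8165
δ = arctan(0.8165) = 39.23°

39.2°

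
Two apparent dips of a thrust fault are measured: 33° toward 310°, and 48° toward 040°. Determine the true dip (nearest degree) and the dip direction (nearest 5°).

Each apparent-dip line lies in the plane. As unit vectors (x east, y north, z up), v₁ plunges 33°→310° and v₂ plunges 48°→040°.
Cross product v₁ × v₂ gives the pole to the plane: n ∝ (0.121, 0.712, 0.561).
tan δ = √(n_x²+n_y²)/n_z = 0.722/0.561, so δ = 52.1°.
Dip direction = azimuth of (n_x, n_y) = atan2(0.121, 0.712) = 10°.

true dip 52°, dip direction 010°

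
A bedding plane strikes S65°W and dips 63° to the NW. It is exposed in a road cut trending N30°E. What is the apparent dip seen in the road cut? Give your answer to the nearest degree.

The section lies 35° from the strike.
tan α = tan 63° × sin 35° = 1.9626 × 0.5736 = 1.1257
apparent dip = arctan 1.1257 = 48.38°

48°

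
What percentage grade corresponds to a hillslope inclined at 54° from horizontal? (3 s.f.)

grade % = 100 × tan 54° = 100 × 1.3764

138%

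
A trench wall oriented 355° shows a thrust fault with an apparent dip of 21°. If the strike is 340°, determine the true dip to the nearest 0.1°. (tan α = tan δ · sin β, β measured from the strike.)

56.0°

β = acute angle between strike 340° and section 355° = 15°.
tan δ = tan α / sin β = tan 21° / sin 15° = 0.3839 / 0.2588 = 1.4831
δ = arctan(1.4831) = 56.01°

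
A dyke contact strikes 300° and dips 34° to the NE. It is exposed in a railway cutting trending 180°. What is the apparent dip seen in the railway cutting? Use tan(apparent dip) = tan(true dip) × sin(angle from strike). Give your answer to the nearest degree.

The section lies 60° from the strike.
tan(apparent dip) = tan 34° · sin 60° = 0.5841
apparent dip = arctan 0.5841 = 30.29°

30°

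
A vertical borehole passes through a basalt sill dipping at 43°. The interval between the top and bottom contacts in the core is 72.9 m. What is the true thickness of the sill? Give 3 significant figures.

True thickness t = h · cos(dip) = 72.9 × cos 43°
t = 72.9 × 0.7314 = 53.316 m

53.3 m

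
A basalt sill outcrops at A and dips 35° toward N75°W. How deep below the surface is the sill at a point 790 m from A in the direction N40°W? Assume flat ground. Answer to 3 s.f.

The hole lies 35° from the dip direction, so the down-dip offset is 790 × cos 35° = 647.13 m.
Depth = down-dip offset × tan(dip) = 647.13 × tan 35° = 647.13 × 0.7002
Depth = 453.13 m

453 m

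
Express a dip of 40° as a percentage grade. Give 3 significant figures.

83.9%

grade % = 100 × tan 40° = 100 × 0.8391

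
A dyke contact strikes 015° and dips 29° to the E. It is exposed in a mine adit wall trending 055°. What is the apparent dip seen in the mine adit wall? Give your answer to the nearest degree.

The strike is 015° and the section trends 055°; the acute angle between them is β = 40°.
tan α = tan 29° × sin 40° = 0.5543 × 0.6428 = 0.3563
apparent dip = arctan 0.3563 = 19.61°

20°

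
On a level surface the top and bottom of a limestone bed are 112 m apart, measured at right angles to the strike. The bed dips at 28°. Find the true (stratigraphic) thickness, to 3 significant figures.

True thickness t = w · sin(dip) = 112 × sin 28°
t = 112 × 0.4695 = 52.581 m

52.6 m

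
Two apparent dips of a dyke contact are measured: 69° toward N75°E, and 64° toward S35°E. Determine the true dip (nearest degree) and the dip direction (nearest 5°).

Represent each trace as a vector plunging at its apparent dip toward its trend (east-north-up frame): v₁ = (0.346, 0.093, -0.934), v₂ = (0.251, -0.359, -0.899).
n = v₁ × v₂ = (0.419, -0.076, 0.148) (taken with n_z > 0).
True dip = arccos(n_z / |n|) = arccos(0.3278) = 70.9°.
Dip direction = atan2(0.419, -0.076) = 100° (azimuth of n's horizontal projection).

true dip 71°, dip direction 100°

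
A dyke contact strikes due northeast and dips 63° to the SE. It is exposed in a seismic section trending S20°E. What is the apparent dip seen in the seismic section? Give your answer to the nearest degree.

The section lies 65° from the strike.
tan α = tan 63° × sin 65° = 1.9626 × 0.9063 = 1.7787
apparent dip = arctan 1.7787 = 60.66°

61°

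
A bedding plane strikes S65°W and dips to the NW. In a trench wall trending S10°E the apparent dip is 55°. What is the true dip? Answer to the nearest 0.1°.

β = acute angle between strike S65°W and section S10°E = 75°.
tan(true dip) = tan 55° / sin 75° = 1.4785
δ = arctan(1.4785) = 55.93°

55.9°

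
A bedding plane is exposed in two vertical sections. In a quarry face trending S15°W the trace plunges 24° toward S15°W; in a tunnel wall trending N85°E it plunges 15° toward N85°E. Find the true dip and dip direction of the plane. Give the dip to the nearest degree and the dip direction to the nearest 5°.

Each apparent-dip line lies in the plane. As unit vectors (x east, y north, z up), v₁ plunges 24°→S15°W and v₂ plunges 15°→N85°E.
Cross product v₁ × v₂ gives the pole to the plane: n ∝ (0.263, -0.453, 0.829).
True dip = arccos(n_z / |n|) = arccos(0.8457) = 32.3°.
Dip direction = azimuth of (n_x, n_y) = atan2(0.263, -0.453) = 150°.

true dip 32°, dip direction 150°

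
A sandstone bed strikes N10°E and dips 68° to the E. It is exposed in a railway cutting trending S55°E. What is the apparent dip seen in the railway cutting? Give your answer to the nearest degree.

66°

The strike is N10°E and the section trends S55°E; the acute angle between them is β = 65°.
tan(apparent dip) = tan 68° · sin 65° = 2.2432
apparent dip = arctan 2.2432 = 65.97°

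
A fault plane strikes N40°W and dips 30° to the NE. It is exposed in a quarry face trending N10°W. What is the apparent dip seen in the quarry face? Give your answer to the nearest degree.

16°

The section lies 30° from the strike.
tan α = tan 30° × sin 30° = 0.5774 × 0.5000 = 0.2887
α = arctan(0.2887) = 16.10°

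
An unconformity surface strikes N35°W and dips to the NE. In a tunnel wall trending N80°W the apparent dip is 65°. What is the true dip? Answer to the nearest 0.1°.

71.8°

The section is 45° from the strike.
tan(true dip) = tan 65° / sin 45° = 3.0328
δ = arctan(3.0328) = 71.75°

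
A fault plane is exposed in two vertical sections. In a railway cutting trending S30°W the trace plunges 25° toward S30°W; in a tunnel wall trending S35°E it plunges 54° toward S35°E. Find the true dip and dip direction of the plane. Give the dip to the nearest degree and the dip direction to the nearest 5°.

Represent each trace as a vector plunging at its apparent dip toward its trend (east-north-up frame): v₁ = (-0.453, -0.785, -0.423), v₂ = (0.337, -0.481, -0.809).
Cross product v₁ × v₂ gives the pole to the plane: n ∝ (0.432, -0.509, 0.483).
tan δ = √(n_x²+n_y²)/n_z = 0.667/0.483, so δ = 54.1°.
Dip direction = azimuth of (n_x, n_y) = atan2(0.432, -0.509) = 140°.

true dip 54°, dip direction 140°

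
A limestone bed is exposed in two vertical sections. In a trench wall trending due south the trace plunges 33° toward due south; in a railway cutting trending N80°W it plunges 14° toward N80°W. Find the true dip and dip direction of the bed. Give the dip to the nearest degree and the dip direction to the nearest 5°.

true dip 37°, dip direction 210°

Each apparent-dip line lies in the plane. As unit vectors (x east, y north, z up), v₁ plunges 33°→due south and v₂ plunges 14°→N80°W.
Cross product v₁ × v₂ gives the pole to the plane: n ∝ (-0.295, -0.520, 0.801).
tan δ = √(n_x²+n_y²)/n_z = 0.598/0.801, so δ = 36.7°.
The horizontal component of n points toward azimuth atan2(n_x, n_y) = 210°, the dip direction.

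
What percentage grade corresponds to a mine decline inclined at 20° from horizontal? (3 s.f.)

36.4%

grade % = 100 × tan 20° = 100 × 0.3640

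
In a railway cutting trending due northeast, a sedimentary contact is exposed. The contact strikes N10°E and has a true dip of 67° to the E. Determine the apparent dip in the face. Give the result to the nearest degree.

53°

Angle between strike (N10°E) and section (due northeast): β = 35°.
tan(apparent dip) = tan 67° · sin 35° = 1.3513
α = arctan(1.3513) = 53.50°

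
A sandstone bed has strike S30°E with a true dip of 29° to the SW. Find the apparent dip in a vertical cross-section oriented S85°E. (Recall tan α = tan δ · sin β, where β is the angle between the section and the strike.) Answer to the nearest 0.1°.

The strike is S30°E and the section trends S85°E; the acute angle between them is β = 55°.
tan α = tan 29° × sin 55° = 0.5543 × 0.8192 = 0.4541
apparent dip = arctan 0.4541 = 24.42°

24.4°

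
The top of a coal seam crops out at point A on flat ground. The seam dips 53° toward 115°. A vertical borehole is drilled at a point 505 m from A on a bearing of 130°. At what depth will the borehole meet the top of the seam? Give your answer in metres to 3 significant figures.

The hole lies 15° from the dip direction, so the down-dip offset is 505 × cos 15° = 487.79 m.
Depth = down-dip offset × tan(dip) = 487.79 × tan 53° = 487.79 × 1.3270
Depth = 647.32 m

647 m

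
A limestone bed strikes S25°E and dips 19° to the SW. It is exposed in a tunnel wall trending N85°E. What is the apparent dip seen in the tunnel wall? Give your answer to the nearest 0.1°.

The strike is S25°E and the section trends N85°E; the acute angle between them is β = 70°.
tan α = tan 19° × sin 70° = 0.3443 × 0.9397 = 0.3236
α = arctan(0.3236) = 17.93°

17.9°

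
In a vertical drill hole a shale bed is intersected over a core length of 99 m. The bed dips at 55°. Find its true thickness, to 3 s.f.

56.8 m

True thickness t = h · cos(dip) = 99 × cos 55°
t = 99 × 0.5736 = 56.784 m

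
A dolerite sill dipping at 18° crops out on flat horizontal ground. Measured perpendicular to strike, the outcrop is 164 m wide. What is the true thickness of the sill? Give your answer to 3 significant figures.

True thickness t = w · sin(dip) = 164 × sin 18°
t = 164 × 0.3090 = 50.679 m

50.7 m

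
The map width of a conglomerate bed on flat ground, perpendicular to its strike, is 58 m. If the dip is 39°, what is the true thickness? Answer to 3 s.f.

36.5 m

True thickness t = w · sin(dip) = 58 × sin 39°
t = 58 × 0.6293 = 36.501 m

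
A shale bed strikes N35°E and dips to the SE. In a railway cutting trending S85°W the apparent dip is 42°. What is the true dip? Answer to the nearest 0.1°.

β = acute angle between strike N35°E and section S85°W = 50°.
tan δ = tan α / sin β = tan 42° / sin 50° = 0.9004 / 0.7660 = 1.1754
δ = arctan(1.1754) = 49.61°

49.6°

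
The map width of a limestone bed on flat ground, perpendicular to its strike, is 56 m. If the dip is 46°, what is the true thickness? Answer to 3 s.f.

True thickness t = w · sin(dip) = 56 × sin 46°
t = 56 × 0.7193 = 40.283 m

40.3 m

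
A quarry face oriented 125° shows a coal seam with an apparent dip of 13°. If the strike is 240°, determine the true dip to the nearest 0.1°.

The section is 65° from the strike.
tan(true dip) = tan 13° / sin 65° = 0.2547
δ = arctan(0.2547) = 14.29°

14.3°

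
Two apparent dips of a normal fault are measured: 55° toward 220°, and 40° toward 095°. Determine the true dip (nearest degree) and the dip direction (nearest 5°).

Each apparent-dip line lies in the plane. As unit vectors (x east, y north, z up), v₁ plunges 55°→220° and v₂ plunges 40°→095°.
n = v₁ × v₂ = (0.228, -0.862, 0.360) (taken with n_z > 0).
True dip = arccos(n_z / |n|) = arccos(0.3743) = 68.0°.
Dip direction = azimuth of (n_x, n_y) = atan2(0.228, -0.862) = 165°.

true dip 68°, dip direction 165°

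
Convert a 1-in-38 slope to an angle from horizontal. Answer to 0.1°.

1.5°

tan θ = 1/38 = 0.0263
θ = arctan(0.0263) = 1.51°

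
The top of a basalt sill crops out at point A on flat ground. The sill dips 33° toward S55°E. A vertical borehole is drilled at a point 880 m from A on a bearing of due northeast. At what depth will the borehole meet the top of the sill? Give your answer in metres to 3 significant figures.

99.2 m

The hole lies 80° from the dip direction, so the down-dip offset is 880 × cos 80° = 152.81 m.
Depth = down-dip offset × tan(dip) = 152.81 × tan 33° = 152.81 × 0.6494
Depth = 99.24 m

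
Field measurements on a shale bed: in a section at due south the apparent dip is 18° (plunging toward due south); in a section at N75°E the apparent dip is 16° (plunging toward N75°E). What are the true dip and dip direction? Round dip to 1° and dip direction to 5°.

Each apparent-dip line lies in the plane. As unit vectors (x east, y north, z up), v₁ plunges 18°→due south and v₂ plunges 16°→N75°E.
n = v₁ × v₂ = (0.339, -0.287, 0.883) (taken with n_z > 0).
tan δ = √(n_x²+n_y²)/n_z = 0.444/0.883, so δ = 26.7°.
Dip direction = azimuth of (n_x, n_y) = atan2(0.339, -0.287) = 130°.

true dip 27°, dip direction 130°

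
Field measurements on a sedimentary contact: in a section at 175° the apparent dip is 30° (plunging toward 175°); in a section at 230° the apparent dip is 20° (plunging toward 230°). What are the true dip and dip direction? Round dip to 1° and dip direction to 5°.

true dip 30°, dip direction 180°

Represent each trace as a vector plunging at its apparent dip toward its trend (east-north-up frame): v₁ = (0.075, -0.863, -0.500), v₂ = (-0.720, -0.604, -0.342).
The plane normal is n = v₁ × v₂ ∝ (0.007, -0.386, 0.667).
Dip δ = arctan(|n_h|/n_z) = arctan(0.386/0.667) = 30.1°.
Dip direction = atan2(0.007, -0.386) = 179° (azimuth of n's horizontal projection).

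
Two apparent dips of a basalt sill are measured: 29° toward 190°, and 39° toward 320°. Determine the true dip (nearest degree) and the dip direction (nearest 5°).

The two traces are lines in the plane: v₁ = (sin 190°·cos 29°, cos 190°·cos 29°, −sin 29°), v₂ = (sin 320°·cos 39°, cos 320°·cos 39°, −sin 39°).
Cross product v₁ × v₂ gives the pole to the plane: n ∝ (-0.831, -0.147, 0.521).
tan δ = √(n_x²+n_y²)/n_z = 0.844/0.521, so δ = 58.3°.
Dip direction = atan2(-0.831, -0.147) = 260° (azimuth of n's horizontal projection).

true dip 58°, dip direction 260°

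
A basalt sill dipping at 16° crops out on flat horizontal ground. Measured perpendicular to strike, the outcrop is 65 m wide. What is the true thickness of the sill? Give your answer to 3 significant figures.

True thickness t = w · sin(dip) = 65 × sin 16°
t = 65 × 0.2756 = 17.916 m

17.9 m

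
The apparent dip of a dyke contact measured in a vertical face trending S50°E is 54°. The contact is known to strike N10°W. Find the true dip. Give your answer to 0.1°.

β = acute angle between strike N10°W and section S50°E = 40°.
tan(true dip) = tan 54° / sin 40° = 2.1413
true dip = arctan 2.1413 = 64.97°

65.0°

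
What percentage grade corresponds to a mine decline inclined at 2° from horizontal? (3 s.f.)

grade % = 100 × tan 2° = 100 × 0.0349

3.49%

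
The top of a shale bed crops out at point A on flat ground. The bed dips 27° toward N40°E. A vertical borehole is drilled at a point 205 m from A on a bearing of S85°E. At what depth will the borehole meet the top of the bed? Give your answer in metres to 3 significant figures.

The hole lies 55° from the dip direction, so the down-dip offset is 205 × cos 55° = 117.58 m.
Depth = down-dip offset × tan(dip) = 117.58 × tan 27° = 117.58 × 0.5095
Depth = 59.91 m

59.9 m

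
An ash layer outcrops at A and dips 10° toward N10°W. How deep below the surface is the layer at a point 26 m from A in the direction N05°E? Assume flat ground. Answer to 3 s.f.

4.43 m

The hole lies 15° from the dip direction, so the down-dip offset is 26 × cos 15° = 25.11 m.
Depth = down-dip offset × tan(dip) = 25.11 × tan 10° = 25.11 × 0.1763
Depth = 4.43 m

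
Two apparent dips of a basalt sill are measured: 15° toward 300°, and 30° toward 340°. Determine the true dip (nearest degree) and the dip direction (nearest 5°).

true dip 33°, dip direction 005°

The two traces are lines in the plane: v₁ = (sin 300°·cos 15°, cos 300°·cos 15°, −sin 15°), v₂ = (sin 340°·cos 30°, cos 340°·cos 30°, −sin 30°).
n = v₁ × v₂ = (0.031, 0.342, 0.538) (taken with n_z > 0).
Dip δ = arctan(|n_h|/n_z) = arctan(0.343/0.538) = 32.5°.
Dip direction = atan2(0.031, 0.342) = 5° (azimuth of n's horizontal projection).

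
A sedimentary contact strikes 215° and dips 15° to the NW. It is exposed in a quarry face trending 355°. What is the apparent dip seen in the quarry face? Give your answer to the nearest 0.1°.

The strike is 215° and the section trends 355°; the acute angle between them is β = 40°.
tan(apparent dip) = tan 15° · sin 40° = 0.1722
apparent dip = arctan 0.1722 = 9.77°

9.8°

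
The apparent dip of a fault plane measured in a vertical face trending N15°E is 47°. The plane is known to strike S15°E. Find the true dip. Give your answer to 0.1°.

65.0°

β = acute angle between strike S15°E and section N15°E = 30°.
tan(true dip) = tan 47° / sin 30° = 2.1447
δ = arctan(2.1447) = 65.00°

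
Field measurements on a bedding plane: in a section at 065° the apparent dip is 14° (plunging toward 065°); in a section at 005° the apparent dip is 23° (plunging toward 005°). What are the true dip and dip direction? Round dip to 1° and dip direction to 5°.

Represent each trace as a vector plunging at its apparent dip toward its trend (east-north-up frame): v₁ = (0.879, 0.410, -0.242), v₂ = (0.080, 0.917, -0.391).
n = v₁ × v₂ = (0.062, 0.324, 0.774) (taken with n_z > 0).
True dip = arccos(n_z / |n|) = arccos(0.9198) = 23.1°.
Dip direction = azimuth of (n_x, n_y) = atan2(0.062, 0.324) = 11°.

true dip 23°, dip direction 010°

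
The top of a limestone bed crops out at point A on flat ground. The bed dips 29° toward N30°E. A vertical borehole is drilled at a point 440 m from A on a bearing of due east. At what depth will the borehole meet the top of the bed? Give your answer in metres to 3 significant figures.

122 m

The hole lies 60° from the dip direction, so the down-dip offset is 440 × cos 60° = 220.00 m.
Depth = down-dip offset × tan(dip) = 220.00 × tan 29° = 220.00 × 0.5543
Depth = 121.95 m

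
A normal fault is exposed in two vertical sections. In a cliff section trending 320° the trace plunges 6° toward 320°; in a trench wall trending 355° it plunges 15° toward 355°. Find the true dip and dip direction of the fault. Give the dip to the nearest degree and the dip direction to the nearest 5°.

true dip 18°, dip direction 030°

Each apparent-dip line lies in the plane. As unit vectors (x east, y north, z up), v₁ plunges 6°→320° and v₂ plunges 15°→355°.
Cross product v₁ × v₂ gives the pole to the plane: n ∝ (0.097, 0.157, 0.551).
Dip δ = arctan(|n_h|/n_z) = arctan(0.184/0.551) = 18.5°.
Dip direction = atan2(0.097, 0.157) = 32° (azimuth of n's horizontal projection).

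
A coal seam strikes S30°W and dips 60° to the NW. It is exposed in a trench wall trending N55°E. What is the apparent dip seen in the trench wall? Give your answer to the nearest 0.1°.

The section lies 25° from the strike.
tan(apparent dip) = tan 60° · sin 25° = 0.7320
α = arctan(0.7320) = 36.20°

36.2°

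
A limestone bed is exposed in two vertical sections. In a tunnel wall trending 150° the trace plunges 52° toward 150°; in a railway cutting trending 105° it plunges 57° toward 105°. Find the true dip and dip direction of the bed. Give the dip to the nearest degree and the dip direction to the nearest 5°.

true dip 57°, dip direction 115°

Each apparent-dip line lies in the plane. As unit vectors (x east, y north, z up), v₁ plunges 52°→150° and v₂ plunges 57°→105°.
Cross product v₁ × v₂ gives the pole to the plane: n ∝ (0.336, -0.156, 0.237).
tan δ = √(n_x²+n_y²)/n_z = 0.371/0.237, so δ = 57.4°.
The horizontal component of n points toward azimuth atan2(n_x, n_y) = 115°, the dip direction.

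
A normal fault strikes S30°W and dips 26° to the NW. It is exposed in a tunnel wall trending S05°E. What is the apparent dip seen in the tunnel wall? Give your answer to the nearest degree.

16°

The strike is S30°W and the section trends S05°E; the acute angle between them is β = 35°.
tan(apparent dip) = tan 26° · sin 35° = 0.2798
apparent dip = arctan 0.2798 = 15.63°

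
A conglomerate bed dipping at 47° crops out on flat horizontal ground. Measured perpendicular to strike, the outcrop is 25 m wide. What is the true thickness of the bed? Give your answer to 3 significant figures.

18.3 m

True thickness t = w · sin(dip) = 25 × sin 47°
t = 25 × 0.7314 = 18.284 m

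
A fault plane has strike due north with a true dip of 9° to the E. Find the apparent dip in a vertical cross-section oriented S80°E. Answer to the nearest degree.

9°

Angle between strike (due north) and section (S80°E): β = 80°.
tan(apparent dip) = tan 9° · sin 80° = 0.1560
apparent dip = arctan 0.1560 = 8.87°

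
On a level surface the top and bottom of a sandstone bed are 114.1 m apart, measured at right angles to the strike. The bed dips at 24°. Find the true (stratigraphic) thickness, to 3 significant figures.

True thickness t = w · sin(dip) = 114.1 × sin 24°
t = 114.1 × 0.4067 = 46.409 m

46.4 m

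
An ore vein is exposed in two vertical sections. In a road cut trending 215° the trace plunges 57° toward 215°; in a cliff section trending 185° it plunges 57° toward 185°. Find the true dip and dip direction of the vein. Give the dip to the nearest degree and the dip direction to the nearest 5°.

Represent each trace as a vector plunging at its apparent dip toward its trend (east-north-up frame): v₁ = (-0.312, -0.446, -0.839), v₂ = (-0.047, -0.543, -0.839).
n = v₁ × v₂ = (-0.081, -0.222, 0.148) (taken with n_z > 0).
True dip = arccos(n_z / |n|) = arccos(0.5314) = 57.9°.
The horizontal component of n points toward azimuth atan2(n_x, n_y) = 200°, the dip direction.

true dip 58°, dip direction 200°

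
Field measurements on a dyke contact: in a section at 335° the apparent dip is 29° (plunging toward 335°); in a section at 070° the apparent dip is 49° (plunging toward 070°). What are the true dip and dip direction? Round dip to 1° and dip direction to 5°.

Each apparent-dip line lies in the plane. As unit vectors (x east, y north, z up), v₁ plunges 29°→335° and v₂ plunges 49°→070°.
The plane normal is n = v₁ × v₂ ∝ (0.489, 0.578, 0.572).
True dip = arccos(n_z / |n|) = arccos(0.6025) = 53.0°.
Dip direction = azimuth of (n_x, n_y) = atan2(0.489, 0.578) = 40°.

true dip 53°, dip direction 040°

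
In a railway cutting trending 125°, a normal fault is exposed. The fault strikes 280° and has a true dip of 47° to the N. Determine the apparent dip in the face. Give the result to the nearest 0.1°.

Angle between strike (280°) and section (125°): β = 25°.
tan α = tan 47° × sin 25° = 1.0724 × 0.4226 = 0.4532
apparent dip = arctan 0.4532 = 24.38°

24.4°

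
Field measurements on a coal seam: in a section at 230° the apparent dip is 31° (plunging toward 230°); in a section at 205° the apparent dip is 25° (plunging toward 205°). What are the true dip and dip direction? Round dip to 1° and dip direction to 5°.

Represent each trace as a vector plunging at its apparent dip toward its trend (east-north-up frame): v₁ = (-0.657, -0.551, -0.515), v₂ = (-0.383, -0.821, -0.423).
The plane normal is n = v₁ × v₂ ∝ (-0.190, -0.080, 0.328).
tan δ = √(n_x²+n_y²)/n_z = 0.206/0.328, so δ = 32.2°.
Dip direction = azimuth of (n_x, n_y) = atan2(-0.190, -0.080) = 247°.

true dip 32°, dip direction 245°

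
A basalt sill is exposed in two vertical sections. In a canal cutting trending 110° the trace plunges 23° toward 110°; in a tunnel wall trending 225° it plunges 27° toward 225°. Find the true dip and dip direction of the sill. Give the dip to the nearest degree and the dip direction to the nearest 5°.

The two traces are lines in the plane: v₁ = (sin 110°·cos 23°, cos 110°·cos 23°, −sin 23°), v₂ = (sin 225°·cos 27°, cos 225°·cos 27°, −sin 27°).
The plane normal is n = v₁ × v₂ ∝ (0.103, -0.639, 0.743).
tan δ = √(n_x²+n_y²)/n_z = 0.647/0.743, so δ = 41.0°.
The horizontal component of n points toward azimuth atan2(n_x, n_y) = 171°, the dip direction.

true dip 41°, dip direction 170°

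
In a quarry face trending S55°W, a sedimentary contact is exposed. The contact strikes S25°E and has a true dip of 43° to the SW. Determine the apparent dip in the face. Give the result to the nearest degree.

Angle between strike (S25°E) and section (S55°W): β = 80°.
tan(apparent dip) = tan 43° · sin 80° = 0.9183
α = arctan(0.9183) = 42.56°

43°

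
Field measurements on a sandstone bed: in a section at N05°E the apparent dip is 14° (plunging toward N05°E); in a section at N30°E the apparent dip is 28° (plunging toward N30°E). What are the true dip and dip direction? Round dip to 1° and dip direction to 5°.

true dip 37°, dip direction 075°

Each apparent-dip line lies in the plane. As unit vectors (x east, y north, z up), v₁ plunges 14°→N05°E and v₂ plunges 28°→N30°E.
Cross product v₁ × v₂ gives the pole to the plane: n ∝ (0.269, 0.067, 0.362).
Dip δ = arctan(|n_h|/n_z) = arctan(0.277/0.362) = 37.4°.
The horizontal component of n points toward azimuth atan2(n_x, n_y) = 76°, the dip direction.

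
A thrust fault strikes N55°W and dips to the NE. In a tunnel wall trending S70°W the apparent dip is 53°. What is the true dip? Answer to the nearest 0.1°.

The section is 55° from the strike.
tan δ = tan α / sin β = tan 53° / sin 55° = 1.3270 / 0.8192 = 1.6200
δ = arctan(1.6200) = 58.31°

58.3°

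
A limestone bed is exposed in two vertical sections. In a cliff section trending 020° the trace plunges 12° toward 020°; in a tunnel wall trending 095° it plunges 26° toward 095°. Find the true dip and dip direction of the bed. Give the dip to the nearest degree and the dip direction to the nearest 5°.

The two traces are lines in the plane: v₁ = (sin 20°·cos 12°, cos 20°·cos 12°, −sin 12°), v₂ = (sin 95°·cos 26°, cos 95°·cos 26°, −sin 26°).
The plane normal is n = v₁ × v₂ ∝ (0.419, 0.040, 0.849).
Dip δ = arctan(|n_h|/n_z) = arctan(0.421/0.849) = 26.4°.
Dip direction = atan2(0.419, 0.040) = 85° (azimuth of n's horizontal projection).

true dip 26°, dip direction 085°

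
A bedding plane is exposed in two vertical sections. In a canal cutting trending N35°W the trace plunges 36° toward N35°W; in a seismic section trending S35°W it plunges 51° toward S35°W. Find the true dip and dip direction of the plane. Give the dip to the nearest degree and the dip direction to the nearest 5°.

true dip 60°, dip direction 260°

Each apparent-dip line lies in the plane. As unit vectors (x east, y north, z up), v₁ plunges 36°→N35°W and v₂ plunges 51°→S35°W.
The plane normal is n = v₁ × v₂ ∝ (-0.818, -0.148, 0.478).
True dip = arccos(n_z / |n|) = arccos(0.4988) = 60.1°.
The horizontal component of n points toward azimuth atan2(n_x, n_y) = 260°, the dip direction.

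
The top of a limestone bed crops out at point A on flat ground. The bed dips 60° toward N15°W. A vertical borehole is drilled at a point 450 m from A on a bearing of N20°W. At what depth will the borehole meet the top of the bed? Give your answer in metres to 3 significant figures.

776 m

The hole lies 5° from the dip direction, so the down-dip offset is 450 × cos 5° = 448.29 m.
Depth = down-dip offset × tan(dip) = 448.29 × tan 60° = 448.29 × 1.7321
Depth = 776.46 m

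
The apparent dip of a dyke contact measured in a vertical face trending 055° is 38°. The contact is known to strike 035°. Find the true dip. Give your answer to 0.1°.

66.4°

β = acute angle between strike 035° and section 055° = 20°.
tan δ = tan α / sin β = tan 38° / sin 20° = 0.7813 / 0.3420 = 2.2843
δ = arctan(2.2843) = 66.36°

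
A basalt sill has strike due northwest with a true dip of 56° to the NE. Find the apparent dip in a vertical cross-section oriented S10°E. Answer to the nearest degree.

Angle between strike (due northwest) and section (S10°E): β = 35°.
tan(apparent dip) = tan 56° · sin 35° = 0.8504
α = arctan(0.8504) = 40.38°

40°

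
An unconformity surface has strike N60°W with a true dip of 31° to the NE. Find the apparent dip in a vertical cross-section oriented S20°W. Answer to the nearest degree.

Angle between strike (N60°W) and section (S20°W): β = 80°.
tan α = tan 31° × sin 80° = 0.6009 × 0.9848 = 0.5917
apparent dip = arctan 0.5917 = 30.61°

31°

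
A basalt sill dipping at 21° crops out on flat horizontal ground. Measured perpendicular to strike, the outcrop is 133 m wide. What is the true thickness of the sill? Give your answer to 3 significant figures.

47.7 m

True thickness t = w · sin(dip) = 133 × sin 21°
t = 133 × 0.3584 = 47.663 m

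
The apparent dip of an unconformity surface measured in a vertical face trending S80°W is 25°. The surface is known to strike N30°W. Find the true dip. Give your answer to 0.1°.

26.4°

β = acute angle between strike N30°W and section S80°W = 70°.
tan δ = tan α / sin β = tan 25° / sin 70° = 0.4663 / 0.9397 = 0.4962
δ = arctan(0.4962) = 26.39°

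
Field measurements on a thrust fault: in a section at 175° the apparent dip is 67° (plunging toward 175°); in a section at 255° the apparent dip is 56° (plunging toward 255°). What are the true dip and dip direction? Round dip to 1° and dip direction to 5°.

true dip 69°, dip direction 200°

The two traces are lines in the plane: v₁ = (sin 175°·cos 67°, cos 175°·cos 67°, −sin 67°), v₂ = (sin 255°·cos 56°, cos 255°·cos 56°, −sin 56°).
The plane normal is n = v₁ × v₂ ∝ (-0.189, -0.525, 0.215).
True dip = arccos(n_z / |n|) = arccos(0.3595) = 68.9°.
Dip direction = atan2(-0.189, -0.525) = 200° (azimuth of n's horizontal projection).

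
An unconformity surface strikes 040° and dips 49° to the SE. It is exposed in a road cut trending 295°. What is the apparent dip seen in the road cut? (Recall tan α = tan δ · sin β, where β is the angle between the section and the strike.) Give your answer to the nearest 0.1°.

48.0°

The section lies 75° from the strike.
tan(apparent dip) = tan 49° · sin 75° = 1.1112
α = arctan(1.1112) = 48.01°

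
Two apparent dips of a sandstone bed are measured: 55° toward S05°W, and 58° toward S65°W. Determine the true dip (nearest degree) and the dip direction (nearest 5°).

true dip 60°, dip direction 220°

Each apparent-dip line lies in the plane. As unit vectors (x east, y north, z up), v₁ plunges 55°→S05°W and v₂ plunges 58°→S65°W.
n = v₁ × v₂ = (-0.301, -0.351, 0.263) (taken with n_z > 0).
Dip δ = arctan(|n_h|/n_z) = arctan(0.462/0.263) = 60.4°.
Dip direction = azimuth of (n_x, n_y) = atan2(-0.301, -0.351) = 221°.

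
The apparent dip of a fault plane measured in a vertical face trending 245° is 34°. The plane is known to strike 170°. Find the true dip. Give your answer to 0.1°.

34.9°

β = acute angle between strike 170° and section 245° = 75°.
tan(true dip) = tan 34° / sin 75° = 0.6983
δ = arctan(0.6983) = 34.93°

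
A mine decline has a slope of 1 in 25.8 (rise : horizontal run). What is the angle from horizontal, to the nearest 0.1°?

2.2°

tan θ = 1/25.8 = 0.0388
θ = arctan(0.0388) = 2.22°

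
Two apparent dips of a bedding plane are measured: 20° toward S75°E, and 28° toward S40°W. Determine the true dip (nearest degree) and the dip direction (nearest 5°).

true dip 40°, dip direction 170°

Each apparent-dip line lies in the plane. As unit vectors (x east, y north, z up), v₁ plunges 20°→S75°E and v₂ plunges 28°→S40°W.
n = v₁ × v₂ = (0.117, -0.620, 0.752) (taken with n_z > 0).
Dip δ = arctan(|n_h|/n_z) = arctan(0.631/0.752) = 40.0°.
The horizontal component of n points toward azimuth atan2(n_x, n_y) = 169°, the dip direction.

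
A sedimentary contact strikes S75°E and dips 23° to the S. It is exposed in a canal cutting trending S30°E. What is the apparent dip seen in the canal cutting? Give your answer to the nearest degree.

17°

The section lies 45° from the strike.
tan(apparent dip) = tan 23° · sin 45° = 0.3001
α = arctan(0.3001) = 16.71°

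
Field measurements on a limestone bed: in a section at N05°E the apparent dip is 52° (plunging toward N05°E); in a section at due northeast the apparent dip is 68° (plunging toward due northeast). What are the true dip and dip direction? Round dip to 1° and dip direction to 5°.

The two traces are lines in the plane: v₁ = (sin 5°·cos 52°, cos 5°·cos 52°, −sin 52°), v₂ = (sin 45°·cos 68°, cos 45°·cos 68°, −sin 68°).
Cross product v₁ × v₂ gives the pole to the plane: n ∝ (0.360, 0.159, 0.148).
Dip δ = arctan(|n_h|/n_z) = arctan(0.393/0.148) = 69.4°.
The horizontal component of n points toward azimuth atan2(n_x, n_y) = 66°, the dip direction.

true dip 69°, dip direction 065°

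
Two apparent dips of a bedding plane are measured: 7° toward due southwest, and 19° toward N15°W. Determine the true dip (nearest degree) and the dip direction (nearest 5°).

true dip 26°, dip direction 300°

Represent each trace as a vector plunging at its apparent dip toward its trend (east-north-up frame): v₁ = (-0.702, -0.702, -0.122), v₂ = (-0.245, 0.913, -0.326).
n = v₁ × v₂ = (-0.340, 0.199, 0.813) (taken with n_z > 0).
Dip δ = arctan(|n_h|/n_z) = arctan(0.394/0.813) = 25.8°.
Dip direction = azimuth of (n_x, n_y) = atan2(-0.340, 0.199) = 300°.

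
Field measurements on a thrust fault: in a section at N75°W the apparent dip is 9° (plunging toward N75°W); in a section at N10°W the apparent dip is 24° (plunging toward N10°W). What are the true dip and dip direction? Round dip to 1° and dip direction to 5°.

true dip 24°, dip direction 355°

Each apparent-dip line lies in the plane. As unit vectors (x east, y north, z up), v₁ plunges 9°→N75°W and v₂ plunges 24°→N10°W.
n = v₁ × v₂ = (-0.037, 0.363, 0.818) (taken with n_z > 0).
tan δ = √(n_x²+n_y²)/n_z = 0.365/0.818, so δ = 24.1°.
Dip direction = atan2(-0.037, 0.363) = 354° (azimuth of n's horizontal projection).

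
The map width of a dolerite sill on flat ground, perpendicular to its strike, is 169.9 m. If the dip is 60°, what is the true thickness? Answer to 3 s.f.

147 m

True thickness t = w · sin(dip) = 169.9 × sin 60°
t = 169.9 × 0.8660 = 147.138 m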